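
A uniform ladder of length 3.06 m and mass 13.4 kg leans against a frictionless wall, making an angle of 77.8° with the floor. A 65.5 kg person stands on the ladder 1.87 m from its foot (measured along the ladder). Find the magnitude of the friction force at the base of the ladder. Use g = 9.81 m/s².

f ≈ 99.1 N

Taking torques about the foot of the ladder:
Ladder weight 13.4×9.81 = 131.5 N acts at 1.53 m along the ladder; its horizontal arm is 1.53·cos77.8° = 0.3233 m → τ = 42.51 N·m clockwise.
Person: 65.5×9.81 = 642.6 N at 1.87 m → arm 0.3952 m → τ = 254 N·m clockwise.
Wall normal N acts horizontally at the top; its moment arm is the height L sinθ = 3.06·sin77.8° = 2.991 m, counterclockwise.
Στ = 0 ⇒ N × 2.991 = 296.5 ⇒ N = 99.1 N.
ΣFx = 0: friction at the foot balances the wall's push, so f = N_wall = 99.1 N.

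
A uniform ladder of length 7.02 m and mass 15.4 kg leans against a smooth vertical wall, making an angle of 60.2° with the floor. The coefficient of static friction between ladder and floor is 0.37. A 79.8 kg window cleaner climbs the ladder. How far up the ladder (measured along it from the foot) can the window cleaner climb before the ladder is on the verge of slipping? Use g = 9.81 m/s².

Take moments about the foot of the ladder.
Ladder weight 15.4×9.81 = 151.1 N acts at 3.51 m along the ladder; its horizontal arm is 3.51·cos60.2° = 1.744 m → τ = 263.5 N·m clockwise.
Window cleaner weight 79.8×9.81 = 782.8 N at distance d → arm d·cos60.2° → τ = 782.8·d·0.497 clockwise.
Wall normal N at the top has arm L sinθ = 6.092 m counterclockwise, so Στ = 0 gives N·6.092 = 263.5 + 389.1·d.
ΣFy = 0 ⇒ N_floor = 933.9 N, so the maximum friction is μ_s·N_floor = 0.37×933.9 = 345.5 N. ΣFx = 0 ⇒ N_wall = f, so at the slipping point N = 345.5 N.
Substituting: 345.5×6.092 = 263.5 + 389.1·d ⇒ d = (2105 − 263.5) / 389.1 = 4.73 m.

d ≈ 4.73 m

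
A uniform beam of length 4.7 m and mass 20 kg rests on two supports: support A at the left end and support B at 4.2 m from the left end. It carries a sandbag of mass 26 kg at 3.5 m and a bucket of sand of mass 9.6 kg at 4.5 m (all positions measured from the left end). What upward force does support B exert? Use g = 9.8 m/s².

Take moments about support A.
Beam weight: 20 × 9.8 = 196 N down at 2.35 m → arm 2.35 m, τ = 196 × 2.35 = 460.6 N·m clockwise.
Sandbag: 26 × 9.8 = 254.8 N down at 3.5 m → arm 3.5 m, τ = 254.8 × 3.5 = 891.8 N·m clockwise.
Bucket of sand: 9.6 × 9.8 = 94.08 N down at 4.5 m → arm 4.5 m, τ = 94.08 × 4.5 = 423.4 N·m clockwise.
Net load moment about support A = 1776 N·m clockwise.
Reaction R at support B is upward at 4.2 m, arm 4.2 m → moment R × 4.2 counterclockwise.
Balancing moments: R × 4.2 = 1776, giving R = 423 N.

R_B ≈ 423 N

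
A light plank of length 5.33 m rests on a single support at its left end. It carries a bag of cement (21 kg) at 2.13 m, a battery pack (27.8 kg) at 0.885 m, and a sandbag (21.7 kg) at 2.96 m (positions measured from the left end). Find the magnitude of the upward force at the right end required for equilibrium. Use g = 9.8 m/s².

F ≈ 246 N

Taking torques about the left end:
Bag of cement: 21 × 9.8 = 205.8 N down at 2.13 m → arm 2.13 m, τ = 205.8 × 2.13 = 438.4 N·m clockwise.
Battery pack: 27.8 × 9.8 = 272.4 N down at 0.885 m → arm 0.885 m, τ = 272.4 × 0.885 = 241.1 N·m clockwise.
Sandbag: 21.7 × 9.8 = 212.7 N down at 2.96 m → arm 2.96 m, τ = 212.7 × 2.96 = 629.6 N·m clockwise.
Net moment of the loads = 1309 N·m clockwise.
The upward force F acts at the right end, arm 5.33 m, giving F × 5.33 counterclockwise.
For rotational equilibrium, F × 5.33 = 1309, so F = 1309 / 5.33 = 246 N.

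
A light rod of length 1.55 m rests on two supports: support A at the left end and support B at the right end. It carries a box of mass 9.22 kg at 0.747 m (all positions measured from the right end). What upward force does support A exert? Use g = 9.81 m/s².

Sum moments about support B (its reaction then has zero moment arm).
Box: 9.22 × 9.81 = 90.45 N down at 0.747 m → arm 0.747 m, τ = 90.45 × 0.747 = 67.57 N·m counterclockwise.
Net load moment about support B = 67.57 N·m counterclockwise.
Reaction R at support A is upward at 1.55 m, arm 1.55 m → moment R × 1.55 clockwise.
Setting net torque to zero: R × 1.55 = 67.57 → R = 43.6 N.

R_A ≈ 43.6 N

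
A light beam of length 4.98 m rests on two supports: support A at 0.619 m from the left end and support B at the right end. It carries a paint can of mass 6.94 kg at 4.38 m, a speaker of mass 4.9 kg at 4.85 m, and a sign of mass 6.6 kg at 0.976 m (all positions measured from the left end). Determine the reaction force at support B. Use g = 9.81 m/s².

Take moments about support A.
Paint can: 6.94 × 9.81 = 68.08 N down at 4.38 m → arm 3.761 m, τ = 68.08 × 3.761 = 256 N·m clockwise.
Speaker: 4.9 × 9.81 = 48.07 N down at 4.85 m → arm 4.231 m, τ = 48.07 × 4.231 = 203.4 N·m clockwise.
Sign: 6.6 × 9.81 = 64.75 N down at 0.976 m → arm 0.357 m, τ = 64.75 × 0.357 = 23.12 N·m clockwise.
Net load moment about support A = 482.5 N·m clockwise.
Reaction R at support B is upward at 4.98 m, arm 4.361 m → moment R × 4.361 counterclockwise.
Στ = 0 ⇒ R × 4.361 = 482.5 ⇒ R = 111 N.

R_B ≈ 111 N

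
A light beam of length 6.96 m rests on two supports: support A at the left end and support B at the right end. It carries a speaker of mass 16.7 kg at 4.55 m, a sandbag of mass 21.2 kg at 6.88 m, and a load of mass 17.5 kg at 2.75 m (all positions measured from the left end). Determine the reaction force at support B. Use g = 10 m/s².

About support A:
Speaker: 16.7 × 10 = 167 N down at 4.55 m → arm 4.55 m, τ = 167 × 4.55 = 759.9 N·m clockwise.
Sandbag: 21.2 × 10 = 212 N down at 6.88 m → arm 6.88 m, τ = 212 × 6.88 = 1459 N·m clockwise.
Load: 17.5 × 10 = 175 N down at 2.75 m → arm 2.75 m, τ = 175 × 2.75 = 481.2 N·m clockwise.
Net load moment about support A = 2700 N·m clockwise.
Reaction R at support B is upward at 6.96 m, arm 6.96 m → moment R × 6.96 counterclockwise.
For rotational equilibrium, R × 6.96 = 2700, so R = 388 N.

R_B ≈ 388 N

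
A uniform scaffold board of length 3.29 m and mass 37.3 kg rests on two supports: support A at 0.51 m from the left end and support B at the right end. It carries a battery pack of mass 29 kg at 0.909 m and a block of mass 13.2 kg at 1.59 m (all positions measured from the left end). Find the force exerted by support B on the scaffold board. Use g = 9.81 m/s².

Taking torques about support A:
Beam weight: 37.3 × 9.81 = 365.9 N down at 1.645 m → arm 1.135 m, τ = 365.9 × 1.135 = 415.3 N·m clockwise.
Battery pack: 29 × 9.81 = 284.5 N down at 0.909 m → arm 0.399 m, τ = 284.5 × 0.399 = 113.5 N·m clockwise.
Block: 13.2 × 9.81 = 129.5 N down at 1.59 m → arm 1.08 m, τ = 129.5 × 1.08 = 139.9 N·m clockwise.
Net load moment about support A = 668.7 N·m clockwise.
Reaction R at support B is upward at 3.29 m, arm 2.78 m → moment R × 2.78 counterclockwise.
Στ = 0 ⇒ R × 2.78 = 668.7 ⇒ R = 241 N.

R_B ≈ 241 N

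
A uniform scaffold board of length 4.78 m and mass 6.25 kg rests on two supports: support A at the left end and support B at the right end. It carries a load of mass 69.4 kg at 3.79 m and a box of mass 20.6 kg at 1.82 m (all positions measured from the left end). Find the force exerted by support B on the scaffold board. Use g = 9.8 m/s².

Taking torques about support A:
Beam weight: 6.25 × 9.8 = 61.25 N down at 2.39 m → arm 2.39 m, τ = 61.25 × 2.39 = 146.4 N·m clockwise.
Load: 69.4 × 9.8 = 680.1 N down at 3.79 m → arm 3.79 m, τ = 680.1 × 3.79 = 2578 N·m clockwise.
Box: 20.6 × 9.8 = 201.9 N down at 1.82 m → arm 1.82 m, τ = 201.9 × 1.82 = 367.5 N·m clockwise.
Net load moment about support A = 3092 N·m clockwise.
Reaction R at support B is upward at 4.78 m, arm 4.78 m → moment R × 4.78 counterclockwise.
Balancing moments: R × 4.78 = 3092, giving R = 647 N.

R_B ≈ 647 N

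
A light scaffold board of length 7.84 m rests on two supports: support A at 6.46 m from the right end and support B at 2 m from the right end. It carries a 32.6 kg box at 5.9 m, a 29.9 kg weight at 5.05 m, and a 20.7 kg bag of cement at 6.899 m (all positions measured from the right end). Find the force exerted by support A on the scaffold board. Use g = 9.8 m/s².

R_A ≈ 703 N

Sum moments about support B (its reaction then has zero moment arm).
Box: 32.6 × 9.8 = 319.5 N down at 5.9 m → arm 3.9 m, τ = 319.5 × 3.9 = 1246 N·m counterclockwise.
Weight: 29.9 × 9.8 = 293 N down at 5.05 m → arm 3.05 m, τ = 293 × 3.05 = 893.6 N·m counterclockwise.
Bag of cement: 20.7 × 9.8 = 202.9 N down at 6.899 m → arm 4.899 m, τ = 202.9 × 4.899 = 994 N·m counterclockwise.
Net load moment about support B = 3134 N·m counterclockwise.
Reaction R at support A is upward at 6.46 m, arm 4.46 m → moment R × 4.46 clockwise.
Στ = 0 ⇒ R × 4.46 = 3134 ⇒ R = 703 N.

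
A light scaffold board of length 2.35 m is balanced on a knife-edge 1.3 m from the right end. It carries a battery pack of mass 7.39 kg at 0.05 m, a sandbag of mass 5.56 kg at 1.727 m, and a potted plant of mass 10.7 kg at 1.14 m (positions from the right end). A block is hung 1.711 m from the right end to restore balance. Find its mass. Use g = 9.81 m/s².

m ≈ 20.9 kg

Take moments about the knife-edge (at 1.3 m from the right end).
Battery pack: 7.39 × 9.81 = 72.5 N down at 0.05 m → arm 1.25 m, τ = 72.5 × 1.25 = 90.62 N·m clockwise.
Sandbag: 5.56 × 9.81 = 54.54 N down at 1.727 m → arm 0.427 m, τ = 54.54 × 0.427 = 23.29 N·m counterclockwise.
Potted plant: 10.7 × 9.81 = 105 N down at 1.14 m → arm 0.16 m, τ = 105 × 0.16 = 16.8 N·m clockwise.
Net moment of known loads = 84.13 N·m clockwise.
An unknown mass m at 1.711 m has arm 0.411 m; its moment is m·g·0.411 counterclockwise.
Balancing moments: m × 9.81 × 0.411 = 84.13, giving m = 84.13 / (9.81 × 0.411) = 20.9 kg.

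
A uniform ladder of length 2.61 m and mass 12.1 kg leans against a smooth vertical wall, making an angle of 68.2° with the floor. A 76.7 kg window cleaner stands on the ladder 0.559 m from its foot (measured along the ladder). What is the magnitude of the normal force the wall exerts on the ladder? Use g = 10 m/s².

N_wall ≈ 89.9 N

Sum moments about the foot of the ladder (the floor normal and friction both act there and drop out).
Ladder weight 12.1×10 = 121 N acts at 1.305 m along the ladder; its horizontal arm is 1.305·cos68.2° = 0.4846 m → τ = 58.64 N·m clockwise.
Window cleaner: 76.7×10 = 767 N at 0.559 m → arm 0.2076 m → τ = 159.2 N·m clockwise.
Wall normal N acts horizontally at the top; its moment arm is the height L sinθ = 2.61·sin68.2° = 2.423 m, counterclockwise.
Balancing moments: N × 2.423 = 217.8, giving N = 89.9 N.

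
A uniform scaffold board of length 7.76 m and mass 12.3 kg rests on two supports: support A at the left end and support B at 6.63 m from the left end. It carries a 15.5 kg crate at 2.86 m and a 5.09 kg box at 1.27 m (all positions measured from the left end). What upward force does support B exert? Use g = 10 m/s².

Choose support A as the axis so its reaction then has zero moment arm.
Beam weight: 12.3 × 10 = 123 N down at 3.88 m → arm 3.88 m, τ = 123 × 3.88 = 477.2 N·m clockwise.
Crate: 15.5 × 10 = 155 N down at 2.86 m → arm 2.86 m, τ = 155 × 2.86 = 443.3 N·m clockwise.
Box: 5.09 × 10 = 50.9 N down at 1.27 m → arm 1.27 m, τ = 50.9 × 1.27 = 64.64 N·m clockwise.
Net load moment about support A = 985.1 N·m clockwise.
Reaction R at support B is upward at 6.63 m, arm 6.63 m → moment R × 6.63 counterclockwise.
For rotational equilibrium, R × 6.63 = 985.1, so R = 149 N.

R_B ≈ 149 N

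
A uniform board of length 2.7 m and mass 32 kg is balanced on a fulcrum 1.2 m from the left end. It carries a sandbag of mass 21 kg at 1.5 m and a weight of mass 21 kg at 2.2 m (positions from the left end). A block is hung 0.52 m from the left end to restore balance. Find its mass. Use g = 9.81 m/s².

m ≈ 47.2 kg

Choose the fulcrum (at 1.2 m from the left end) as the axis so the support reaction has zero arm there.
Beam weight: 32 × 9.81 = 313.9 N down at 1.35 m → arm 0.15 m, τ = 313.9 × 0.15 = 47.08 N·m clockwise.
Sandbag: 21 × 9.81 = 206 N down at 1.5 m → arm 0.3 m, τ = 206 × 0.3 = 61.8 N·m clockwise.
Weight: 21 × 9.81 = 206 N down at 2.2 m → arm 1 m, τ = 206 × 1 = 206 N·m clockwise.
Net moment of known loads = 314.9 N·m clockwise.
An unknown mass m at 0.52 m has arm 0.68 m; its moment is m·g·0.68 counterclockwise.
Setting net torque to zero: m × 9.81 × 0.68 = 314.9 → m = 314.9 / (9.81 × 0.68) = 47.2 kg.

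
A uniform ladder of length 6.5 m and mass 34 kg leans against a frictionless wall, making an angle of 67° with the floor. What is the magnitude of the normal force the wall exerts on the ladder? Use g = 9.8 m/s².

N_wall ≈ 70.7 N

Choose the foot of the ladder as the axis so the floor normal and friction both act there and drop out.
Ladder weight 34×9.8 = 333.2 N acts at 3.25 m along the ladder; its horizontal arm is 3.25·cos67° = 1.27 m → τ = 423.2 N·m clockwise.
Wall normal N acts horizontally at the top; its moment arm is the height L sinθ = 6.5·sin67° = 5.983 m, counterclockwise.
Στ = 0 ⇒ N × 5.983 = 423.2 ⇒ N = 70.7 N.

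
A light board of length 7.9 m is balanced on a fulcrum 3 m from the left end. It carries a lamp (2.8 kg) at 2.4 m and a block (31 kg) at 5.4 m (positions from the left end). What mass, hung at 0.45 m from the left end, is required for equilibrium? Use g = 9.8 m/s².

About the fulcrum (at 3 m from the left end):
Lamp: 2.8 × 9.8 = 27.44 N down at 2.4 m → arm 0.6 m, τ = 27.44 × 0.6 = 16.46 N·m counterclockwise.
Block: 31 × 9.8 = 303.8 N down at 5.4 m → arm 2.4 m, τ = 303.8 × 2.4 = 729.1 N·m clockwise.
Net moment of known loads = 712.6 N·m clockwise.
An unknown mass m at 0.45 m has arm 2.55 m; its moment is m·g·2.55 counterclockwise.
For rotational equilibrium, m × 9.8 × 2.55 = 712.6, so m = 712.6 / (9.8 × 2.55) = 28.5 kg.

m ≈ 28.5 kg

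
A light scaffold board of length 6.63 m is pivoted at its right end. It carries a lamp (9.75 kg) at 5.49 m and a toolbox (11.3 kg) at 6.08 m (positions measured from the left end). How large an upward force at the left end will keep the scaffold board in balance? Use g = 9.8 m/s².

Sum moments about the right end (the unknown pivot reaction has zero arm there).
Lamp: 9.75 × 9.8 = 95.55 N down at 5.49 m → arm 1.14 m, τ = 95.55 × 1.14 = 108.9 N·m counterclockwise.
Toolbox: 11.3 × 9.8 = 110.7 N down at 6.08 m → arm 0.55 m, τ = 110.7 × 0.55 = 60.89 N·m counterclockwise.
Net moment of the loads = 169.8 N·m counterclockwise.
The upward force F acts at the left end, arm 6.63 m, giving F × 6.63 clockwise.
Setting net torque to zero: F × 6.63 = 169.8 → F = 169.8 / 6.63 = 25.6 N.

F ≈ 25.6 N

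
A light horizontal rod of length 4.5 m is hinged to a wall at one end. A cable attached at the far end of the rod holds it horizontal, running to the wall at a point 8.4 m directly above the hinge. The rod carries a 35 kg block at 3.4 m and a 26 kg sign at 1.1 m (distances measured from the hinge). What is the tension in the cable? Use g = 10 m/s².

T ≈ 372 N

Sum moments about the hinge (the unknown hinge reaction has zero arm there).
Block: 35 × 10 = 350 N down at 3.4 m → arm 3.4 m, τ = 350 × 3.4 = 1190 N·m clockwise.
Sign: 26 × 10 = 260 N down at 1.1 m → arm 1.1 m, τ = 260 × 1.1 = 286 N·m clockwise.
Total clockwise load moment = 1476 N·m.
The cable tension T acts at 4.5 m; only its component perpendicular to the rod, T sinθ, produces torque. sinθ = h/√(h²+d²) = 8.4/√(8.4²+4.5²) = 0.8815.
For rotational equilibrium, T × 4.5 × 0.8815 = 1476, so T = 1476 / 3.967 = 372 N.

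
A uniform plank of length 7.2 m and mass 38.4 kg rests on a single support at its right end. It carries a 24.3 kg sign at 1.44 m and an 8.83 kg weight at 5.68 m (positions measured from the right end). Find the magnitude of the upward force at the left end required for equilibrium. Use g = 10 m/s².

F ≈ 310 N

Choose the right end as the axis so the unknown pivot reaction has zero arm there.
Beam weight: 38.4 × 10 = 384 N down at 3.6 m → arm 3.6 m, τ = 384 × 3.6 = 1382 N·m counterclockwise.
Sign: 24.3 × 10 = 243 N down at 1.44 m → arm 1.44 m, τ = 243 × 1.44 = 349.9 N·m counterclockwise.
Weight: 8.83 × 10 = 88.3 N down at 5.68 m → arm 5.68 m, τ = 88.3 × 5.68 = 501.5 N·m counterclockwise.
Net moment of the loads = 2233 N·m counterclockwise.
The upward force F acts at the left end, arm 7.2 m, giving F × 7.2 clockwise.
Balancing moments: F × 7.2 = 2233, giving F = 2233 / 7.2 = 310 N.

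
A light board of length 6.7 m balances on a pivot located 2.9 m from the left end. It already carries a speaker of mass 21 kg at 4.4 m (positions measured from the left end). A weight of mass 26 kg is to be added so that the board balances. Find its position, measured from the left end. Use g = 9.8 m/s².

About the pivot (at 2.9 m from the left end):
Speaker: 21 × 9.8 = 205.8 N down at 4.4 m → arm 1.5 m, τ = 205.8 × 1.5 = 308.7 N·m clockwise.
Net moment of existing loads = 308.7 N·m clockwise.
The weight weighs 26 × 9.8 = 254.8 N and must supply an equal counterclockwise moment, so its lever arm about the pivot is 308.7 / 254.8 = 1.21 m.
That puts it at 2.9 − 1.21 = 1.69 m from the left end.

x ≈ 1.69 m from the left end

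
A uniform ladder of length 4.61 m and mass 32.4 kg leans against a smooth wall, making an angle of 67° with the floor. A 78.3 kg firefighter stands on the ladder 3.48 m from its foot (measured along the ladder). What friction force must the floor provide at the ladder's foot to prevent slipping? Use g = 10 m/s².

f ≈ 320 N

About the foot of the ladder:
Ladder weight 32.4×10 = 324 N acts at 2.305 m along the ladder; its horizontal arm is 2.305·cos67° = 0.9006 m → τ = 291.8 N·m clockwise.
Firefighter: 78.3×10 = 783 N at 3.48 m → arm 1.36 m → τ = 1065 N·m clockwise.
Wall normal N acts horizontally at the top; its moment arm is the height L sinθ = 4.61·sin67° = 4.244 m, counterclockwise.
For rotational equilibrium, N × 4.244 = 1357, so N = 320 N.
ΣFx = 0: friction at the foot balances the wall's push, so f = N_wall = 320 N.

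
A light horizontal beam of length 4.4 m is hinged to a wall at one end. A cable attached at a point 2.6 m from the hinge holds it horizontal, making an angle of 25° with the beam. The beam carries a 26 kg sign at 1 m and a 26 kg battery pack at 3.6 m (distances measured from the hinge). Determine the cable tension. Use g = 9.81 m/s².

T ≈ 1070 N

Take moments about the hinge.
Sign: 26 × 9.81 = 255.1 N down at 1 m → arm 1 m, τ = 255.1 × 1 = 255.1 N·m clockwise.
Battery pack: 26 × 9.81 = 255.1 N down at 3.6 m → arm 3.6 m, τ = 255.1 × 3.6 = 918.4 N·m clockwise.
Total clockwise load moment = 1174 N·m.
The cable tension T acts at 2.6 m; only its component perpendicular to the beam, T sinθ, produces torque. sin 25° = 0.4226.
Setting net torque to zero: T × 2.6 × 0.4226 = 1174 → T = 1174 / 1.099 = 1070 N.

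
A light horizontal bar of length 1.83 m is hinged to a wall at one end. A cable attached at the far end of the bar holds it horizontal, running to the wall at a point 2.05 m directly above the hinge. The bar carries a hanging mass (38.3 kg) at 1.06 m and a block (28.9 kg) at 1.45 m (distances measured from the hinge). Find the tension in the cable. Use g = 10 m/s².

Choose the hinge as the axis so the unknown hinge reaction has zero arm there.
Hanging mass: 38.3 × 10 = 383 N down at 1.06 m → arm 1.06 m, τ = 383 × 1.06 = 406 N·m clockwise.
Block: 28.9 × 10 = 289 N down at 1.45 m → arm 1.45 m, τ = 289 × 1.45 = 419.1 N·m clockwise.
Total clockwise load moment = 825.1 N·m.
The cable tension T acts at 1.83 m; only its component perpendicular to the bar, T sinθ, produces torque. sinθ = h/√(h²+d²) = 2.05/√(2.05²+1.83²) = 0.746.
For rotational equilibrium, T × 1.83 × 0.746 = 825.1, so T = 825.1 / 1.365 = 604 N.

T ≈ 604 N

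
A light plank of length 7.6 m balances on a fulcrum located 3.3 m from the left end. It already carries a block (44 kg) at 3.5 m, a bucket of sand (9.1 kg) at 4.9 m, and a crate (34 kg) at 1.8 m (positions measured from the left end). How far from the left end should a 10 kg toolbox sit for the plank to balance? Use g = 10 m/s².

x ≈ 6.06 m from the left end

Taking torques about the fulcrum (at 3.3 m from the left end):
Block: 44 × 10 = 440 N down at 3.5 m → arm 0.2 m, τ = 440 × 0.2 = 88 N·m clockwise.
Bucket of sand: 9.1 × 10 = 91 N down at 4.9 m → arm 1.6 m, τ = 91 × 1.6 = 145.6 N·m clockwise.
Crate: 34 × 10 = 340 N down at 1.8 m → arm 1.5 m, τ = 340 × 1.5 = 510 N·m counterclockwise.
Net moment of existing loads = 276.4 N·m counterclockwise.
The toolbox weighs 10 × 10 = 100 N and must supply an equal clockwise moment, so its lever arm about the fulcrum is 276.4 / 100 = 2.76 m.
That puts it at 3.3 + 2.76 = 6.06 m from the left end.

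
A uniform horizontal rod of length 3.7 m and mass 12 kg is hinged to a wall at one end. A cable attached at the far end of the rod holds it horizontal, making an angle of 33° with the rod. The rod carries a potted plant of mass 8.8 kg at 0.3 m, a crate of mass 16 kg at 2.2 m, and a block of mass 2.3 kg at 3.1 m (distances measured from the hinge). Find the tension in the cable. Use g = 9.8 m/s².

About the hinge:
Beam weight: 12 × 9.8 = 117.6 N down at 1.85 m → arm 1.85 m, τ = 117.6 × 1.85 = 217.6 N·m clockwise.
Potted plant: 8.8 × 9.8 = 86.24 N down at 0.3 m → arm 0.3 m, τ = 86.24 × 0.3 = 25.87 N·m clockwise.
Crate: 16 × 9.8 = 156.8 N down at 2.2 m → arm 2.2 m, τ = 156.8 × 2.2 = 345 N·m clockwise.
Block: 2.3 × 9.8 = 22.54 N down at 3.1 m → arm 3.1 m, τ = 22.54 × 3.1 = 69.87 N·m clockwise.
Total clockwise load moment = 658.3 N·m.
The cable tension T acts at 3.7 m; only its component perpendicular to the rod, T sinθ, produces torque. sin 33° = 0.5446.
Στ = 0 ⇒ T × 3.7 × 0.5446 = 658.3 ⇒ T = 658.3 / 2.015 = 327 N.

T ≈ 327 N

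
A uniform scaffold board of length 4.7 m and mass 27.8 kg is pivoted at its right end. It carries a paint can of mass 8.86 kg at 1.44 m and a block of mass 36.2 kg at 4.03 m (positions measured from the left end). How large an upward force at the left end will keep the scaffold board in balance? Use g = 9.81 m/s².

F ≈ 247 N

Choose the right end as the axis so the unknown pivot reaction has zero arm there.
Beam weight: 27.8 × 9.81 = 272.7 N down at 2.35 m → arm 2.35 m, τ = 272.7 × 2.35 = 640.8 N·m counterclockwise.
Paint can: 8.86 × 9.81 = 86.92 N down at 1.44 m → arm 3.26 m, τ = 86.92 × 3.26 = 283.4 N·m counterclockwise.
Block: 36.2 × 9.81 = 355.1 N down at 4.03 m → arm 0.67 m, τ = 355.1 × 0.67 = 237.9 N·m counterclockwise.
Net moment of the loads = 1162 N·m counterclockwise.
The upward force F acts at the left end, arm 4.7 m, giving F × 4.7 clockwise.
Balancing moments: F × 4.7 = 1162, giving F = 1162 / 4.7 = 247 N.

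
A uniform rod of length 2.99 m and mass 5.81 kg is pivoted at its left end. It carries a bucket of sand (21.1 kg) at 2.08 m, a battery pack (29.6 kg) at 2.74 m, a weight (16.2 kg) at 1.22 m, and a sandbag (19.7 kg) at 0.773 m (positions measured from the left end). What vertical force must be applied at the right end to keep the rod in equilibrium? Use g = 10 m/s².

Sum moments about the left end (the unknown pivot reaction has zero arm there).
Beam weight: 5.81 × 10 = 58.1 N down at 1.495 m → arm 1.495 m, τ = 58.1 × 1.495 = 86.86 N·m clockwise.
Bucket of sand: 21.1 × 10 = 211 N down at 2.08 m → arm 2.08 m, τ = 211 × 2.08 = 438.9 N·m clockwise.
Battery pack: 29.6 × 10 = 296 N down at 2.74 m → arm 2.74 m, τ = 296 × 2.74 = 811 N·m clockwise.
Weight: 16.2 × 10 = 162 N down at 1.22 m → arm 1.22 m, τ = 162 × 1.22 = 197.6 N·m clockwise.
Sandbag: 19.7 × 10 = 197 N down at 0.773 m → arm 0.773 m, τ = 197 × 0.773 = 152.3 N·m clockwise.
Net moment of the loads = 1687 N·m clockwise.
The upward force F acts at the right end, arm 2.99 m, giving F × 2.99 counterclockwise.
Setting net torque to zero: F × 2.99 = 1687 → F = 1687 / 2.99 = 564 N.

F ≈ 564 N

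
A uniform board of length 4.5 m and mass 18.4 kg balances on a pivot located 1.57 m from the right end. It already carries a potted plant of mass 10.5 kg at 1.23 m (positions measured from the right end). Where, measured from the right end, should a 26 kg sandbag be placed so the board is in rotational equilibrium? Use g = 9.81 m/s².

x ≈ 1.23 m from the right end

About the pivot (at 1.57 m from the right end):
Beam weight: 18.4 × 9.81 = 180.5 N down at 2.25 m → arm 0.68 m, τ = 180.5 × 0.68 = 122.7 N·m counterclockwise.
Potted plant: 10.5 × 9.81 = 103 N down at 1.23 m → arm 0.34 m, τ = 103 × 0.34 = 35.02 N·m clockwise.
Net moment of existing loads = 87.68 N·m counterclockwise.
The sandbag weighs 26 × 9.81 = 255.1 N and must supply an equal clockwise moment, so its lever arm about the pivot is 87.68 / 255.1 = 0.344 m.
That puts it at 1.57 − 0.344 = 1.23 m from the right end.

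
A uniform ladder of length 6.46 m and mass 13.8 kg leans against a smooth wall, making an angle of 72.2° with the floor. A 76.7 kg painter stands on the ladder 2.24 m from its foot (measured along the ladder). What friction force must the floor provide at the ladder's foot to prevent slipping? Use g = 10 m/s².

f ≈ 108 N

About the foot of the ladder:
Ladder weight 13.8×10 = 138 N acts at 3.23 m along the ladder; its horizontal arm is 3.23·cos72.2° = 0.9874 m → τ = 136.3 N·m clockwise.
Painter: 76.7×10 = 767 N at 2.24 m → arm 0.6848 m → τ = 525.2 N·m clockwise.
Wall normal N acts horizontally at the top; its moment arm is the height L sinθ = 6.46·sin72.2° = 6.151 m, counterclockwise.
Setting net torque to zero: N × 6.151 = 661.5 → N = 108 N.
ΣFx = 0: friction at the foot balances the wall's push, so f = N_wall = 108 N.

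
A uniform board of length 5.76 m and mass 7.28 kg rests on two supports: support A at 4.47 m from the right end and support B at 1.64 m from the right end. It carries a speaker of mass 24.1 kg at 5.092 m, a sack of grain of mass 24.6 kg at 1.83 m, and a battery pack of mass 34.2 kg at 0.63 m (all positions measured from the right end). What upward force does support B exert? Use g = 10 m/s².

Choose support A as the axis so its reaction then has zero moment arm.
Beam weight: 7.28 × 10 = 72.8 N down at 2.88 m → arm 1.59 m, τ = 72.8 × 1.59 = 115.8 N·m clockwise.
Speaker: 24.1 × 10 = 241 N down at 5.092 m → arm 0.622 m, τ = 241 × 0.622 = 149.9 N·m counterclockwise.
Sack of grain: 24.6 × 10 = 246 N down at 1.83 m → arm 2.64 m, τ = 246 × 2.64 = 649.4 N·m clockwise.
Battery pack: 34.2 × 10 = 342 N down at 0.63 m → arm 3.84 m, τ = 342 × 3.84 = 1313 N·m clockwise.
Net load moment about support A = 1928 N·m clockwise.
Reaction R at support B is upward at 1.64 m, arm 2.83 m → moment R × 2.83 counterclockwise.
For rotational equilibrium, R × 2.83 = 1928, so R = 681 N.

R_B ≈ 681 N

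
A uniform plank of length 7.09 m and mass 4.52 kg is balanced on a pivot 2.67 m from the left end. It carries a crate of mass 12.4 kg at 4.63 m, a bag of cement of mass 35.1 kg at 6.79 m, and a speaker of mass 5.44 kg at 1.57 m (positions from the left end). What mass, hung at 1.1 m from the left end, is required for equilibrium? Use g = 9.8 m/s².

m ≈ 106 kg

About the pivot (at 2.67 m from the left end):
Beam weight: 4.52 × 9.8 = 44.3 N down at 3.545 m → arm 0.875 m, τ = 44.3 × 0.875 = 38.76 N·m clockwise.
Crate: 12.4 × 9.8 = 121.5 N down at 4.63 m → arm 1.96 m, τ = 121.5 × 1.96 = 238.1 N·m clockwise.
Bag of cement: 35.1 × 9.8 = 344 N down at 6.79 m → arm 4.12 m, τ = 344 × 4.12 = 1417 N·m clockwise.
Speaker: 5.44 × 9.8 = 53.31 N down at 1.57 m → arm 1.1 m, τ = 53.31 × 1.1 = 58.64 N·m counterclockwise.
Net moment of known loads = 1635 N·m clockwise.
An unknown mass m at 1.1 m has arm 1.57 m; its moment is m·g·1.57 counterclockwise.
Balancing moments: m × 9.8 × 1.57 = 1635, giving m = 1635 / (9.8 × 1.57) = 106 kg.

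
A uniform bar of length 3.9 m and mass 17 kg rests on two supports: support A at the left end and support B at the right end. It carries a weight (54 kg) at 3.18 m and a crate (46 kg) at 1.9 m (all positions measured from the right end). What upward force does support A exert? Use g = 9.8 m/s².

R_A ≈ 734 N

Sum moments about support B (its reaction then has zero moment arm).
Beam weight: 17 × 9.8 = 166.6 N down at 1.95 m → arm 1.95 m, τ = 166.6 × 1.95 = 324.9 N·m counterclockwise.
Weight: 54 × 9.8 = 529.2 N down at 3.18 m → arm 3.18 m, τ = 529.2 × 3.18 = 1683 N·m counterclockwise.
Crate: 46 × 9.8 = 450.8 N down at 1.9 m → arm 1.9 m, τ = 450.8 × 1.9 = 856.5 N·m counterclockwise.
Net load moment about support B = 2864 N·m counterclockwise.
Reaction R at support A is upward at 3.9 m, arm 3.9 m → moment R × 3.9 clockwise.
For rotational equilibrium, R × 3.9 = 2864, so R = 734 N.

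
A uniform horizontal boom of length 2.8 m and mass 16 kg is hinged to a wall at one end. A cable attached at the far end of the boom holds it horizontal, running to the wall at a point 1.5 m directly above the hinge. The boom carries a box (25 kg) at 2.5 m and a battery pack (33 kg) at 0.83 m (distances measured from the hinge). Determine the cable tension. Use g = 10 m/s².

About the hinge:
Beam weight: 16 × 10 = 160 N down at 1.4 m → arm 1.4 m, τ = 160 × 1.4 = 224 N·m clockwise.
Box: 25 × 10 = 250 N down at 2.5 m → arm 2.5 m, τ = 250 × 2.5 = 625 N·m clockwise.
Battery pack: 33 × 10 = 330 N down at 0.83 m → arm 0.83 m, τ = 330 × 0.83 = 273.9 N·m clockwise.
Total clockwise load moment = 1123 N·m.
The cable tension T acts at 2.8 m; only its component perpendicular to the boom, T sinθ, produces torque. sinθ = h/√(h²+d²) = 1.5/√(1.5²+2.8²) = 0.4722.
Στ = 0 ⇒ T × 2.8 × 0.4722 = 1123 ⇒ T = 1123 / 1.322 = 849 N.

T ≈ 849 N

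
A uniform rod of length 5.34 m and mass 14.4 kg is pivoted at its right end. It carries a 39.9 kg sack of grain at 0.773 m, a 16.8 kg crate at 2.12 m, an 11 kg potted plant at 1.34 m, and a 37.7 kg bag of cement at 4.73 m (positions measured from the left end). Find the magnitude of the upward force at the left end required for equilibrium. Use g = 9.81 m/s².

F ≈ 628 N

Take moments about the right end.
Beam weight: 14.4 × 9.81 = 141.3 N down at 2.67 m → arm 2.67 m, τ = 141.3 × 2.67 = 377.3 N·m counterclockwise.
Sack of grain: 39.9 × 9.81 = 391.4 N down at 0.773 m → arm 4.567 m, τ = 391.4 × 4.567 = 1788 N·m counterclockwise.
Crate: 16.8 × 9.81 = 164.8 N down at 2.12 m → arm 3.22 m, τ = 164.8 × 3.22 = 530.7 N·m counterclockwise.
Potted plant: 11 × 9.81 = 107.9 N down at 1.34 m → arm 4 m, τ = 107.9 × 4 = 431.6 N·m counterclockwise.
Bag of cement: 37.7 × 9.81 = 369.8 N down at 4.73 m → arm 0.61 m, τ = 369.8 × 0.61 = 225.6 N·m counterclockwise.
Net moment of the loads = 3353 N·m counterclockwise.
The upward force F acts at the left end, arm 5.34 m, giving F × 5.34 clockwise.
For rotational equilibrium, F × 5.34 = 3353, so F = 3353 / 5.34 = 628 N.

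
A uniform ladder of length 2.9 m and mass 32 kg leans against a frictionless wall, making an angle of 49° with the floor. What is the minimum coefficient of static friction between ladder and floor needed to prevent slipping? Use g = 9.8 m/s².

μ_min ≈ 0.435

About the foot of the ladder:
Ladder weight 32×9.8 = 313.6 N acts at 1.45 m along the ladder; its horizontal arm is 1.45·cos49° = 0.9513 m → τ = 298.3 N·m clockwise.
Wall normal N acts horizontally at the top; its moment arm is the height L sinθ = 2.9·sin49° = 2.189 m, counterclockwise.
Στ = 0 ⇒ N × 2.189 = 298.3 ⇒ N = 136.3 N.
ΣFx = 0 ⇒ f = N_wall = 136.3 N. ΣFy = 0 ⇒ N_floor = 313.6 N.
μ_min = f / N_floor = 136.3 / 313.6 = 0.435.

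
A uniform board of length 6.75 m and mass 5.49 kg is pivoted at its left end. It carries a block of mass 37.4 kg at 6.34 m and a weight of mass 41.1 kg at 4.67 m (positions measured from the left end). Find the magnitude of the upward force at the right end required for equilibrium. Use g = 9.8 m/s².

Choose the left end as the axis so the unknown pivot reaction has zero arm there.
Beam weight: 5.49 × 9.8 = 53.8 N down at 3.375 m → arm 3.375 m, τ = 53.8 × 3.375 = 181.6 N·m clockwise.
Block: 37.4 × 9.8 = 366.5 N down at 6.34 m → arm 6.34 m, τ = 366.5 × 6.34 = 2324 N·m clockwise.
Weight: 41.1 × 9.8 = 402.8 N down at 4.67 m → arm 4.67 m, τ = 402.8 × 4.67 = 1881 N·m clockwise.
Net moment of the loads = 4387 N·m clockwise.
The upward force F acts at the right end, arm 6.75 m, giving F × 6.75 counterclockwise.
Setting net torque to zero: F × 6.75 = 4387 → F = 4387 / 6.75 = 650 N.

F ≈ 650 N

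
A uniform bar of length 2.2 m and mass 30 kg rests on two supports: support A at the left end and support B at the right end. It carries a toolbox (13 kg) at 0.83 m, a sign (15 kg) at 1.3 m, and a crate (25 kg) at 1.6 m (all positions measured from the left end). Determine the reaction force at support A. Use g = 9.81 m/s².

R_A ≈ 354 N

Choose support B as the axis so its reaction then has zero moment arm.
Beam weight: 30 × 9.81 = 294.3 N down at 1.1 m → arm 1.1 m, τ = 294.3 × 1.1 = 323.7 N·m counterclockwise.
Toolbox: 13 × 9.81 = 127.5 N down at 0.83 m → arm 1.37 m, τ = 127.5 × 1.37 = 174.7 N·m counterclockwise.
Sign: 15 × 9.81 = 147.2 N down at 1.3 m → arm 0.9 m, τ = 147.2 × 0.9 = 132.5 N·m counterclockwise.
Crate: 25 × 9.81 = 245.2 N down at 1.6 m → arm 0.6 m, τ = 245.2 × 0.6 = 147.1 N·m counterclockwise.
Net load moment about support B = 778 N·m counterclockwise.
Reaction R at support A is upward at 0 m, arm 2.2 m → moment R × 2.2 clockwise.
Στ = 0 ⇒ R × 2.2 = 778 ⇒ R = 354 N.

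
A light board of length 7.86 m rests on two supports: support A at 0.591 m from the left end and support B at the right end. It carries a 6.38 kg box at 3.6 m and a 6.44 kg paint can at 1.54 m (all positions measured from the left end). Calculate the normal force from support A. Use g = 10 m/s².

R_A ≈ 93.4 N

Take moments about support B.
Box: 6.38 × 10 = 63.8 N down at 3.6 m → arm 4.26 m, τ = 63.8 × 4.26 = 271.8 N·m counterclockwise.
Paint can: 6.44 × 10 = 64.4 N down at 1.54 m → arm 6.32 m, τ = 64.4 × 6.32 = 407 N·m counterclockwise.
Net load moment about support B = 678.8 N·m counterclockwise.
Reaction R at support A is upward at 0.591 m, arm 7.269 m → moment R × 7.269 clockwise.
Setting net torque to zero: R × 7.269 = 678.8 → R = 93.4 N.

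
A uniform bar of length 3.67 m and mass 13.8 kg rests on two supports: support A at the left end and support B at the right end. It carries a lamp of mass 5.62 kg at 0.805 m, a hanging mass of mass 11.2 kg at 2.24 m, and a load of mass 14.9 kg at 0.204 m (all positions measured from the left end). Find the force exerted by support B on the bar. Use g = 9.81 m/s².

R_B ≈ 155 N

Taking torques about support A:
Beam weight: 13.8 × 9.81 = 135.4 N down at 1.835 m → arm 1.835 m, τ = 135.4 × 1.835 = 248.5 N·m clockwise.
Lamp: 5.62 × 9.81 = 55.13 N down at 0.805 m → arm 0.805 m, τ = 55.13 × 0.805 = 44.38 N·m clockwise.
Hanging mass: 11.2 × 9.81 = 109.9 N down at 2.24 m → arm 2.24 m, τ = 109.9 × 2.24 = 246.2 N·m clockwise.
Load: 14.9 × 9.81 = 146.2 N down at 0.204 m → arm 0.204 m, τ = 146.2 × 0.204 = 29.82 N·m clockwise.
Net load moment about support A = 568.9 N·m clockwise.
Reaction R at support B is upward at 3.67 m, arm 3.67 m → moment R × 3.67 counterclockwise.
Balancing moments: R × 3.67 = 568.9, giving R = 155 N.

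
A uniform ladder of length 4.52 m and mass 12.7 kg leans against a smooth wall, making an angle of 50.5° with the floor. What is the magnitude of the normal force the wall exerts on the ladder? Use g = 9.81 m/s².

N_wall ≈ 51.4 N

Sum moments about the foot of the ladder (the floor normal and friction both act there and drop out).
Ladder weight 12.7×9.81 = 124.6 N acts at 2.26 m along the ladder; its horizontal arm is 2.26·cos50.5° = 1.438 m → τ = 179.2 N·m clockwise.
Wall normal N acts horizontally at the top; its moment arm is the height L sinθ = 4.52·sin50.5° = 3.488 m, counterclockwise.
Στ = 0 ⇒ N × 3.488 = 179.2 ⇒ N = 51.4 N.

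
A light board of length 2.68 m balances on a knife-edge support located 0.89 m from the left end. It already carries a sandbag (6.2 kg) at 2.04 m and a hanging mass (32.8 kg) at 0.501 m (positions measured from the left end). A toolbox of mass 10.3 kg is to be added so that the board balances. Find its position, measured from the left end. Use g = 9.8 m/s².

Sum moments about the knife-edge support (at 0.89 m from the left end) (the support reaction has zero arm there).
Sandbag: 6.2 × 9.8 = 60.76 N down at 2.04 m → arm 1.15 m, τ = 60.76 × 1.15 = 69.87 N·m clockwise.
Hanging mass: 32.8 × 9.8 = 321.4 N down at 0.501 m → arm 0.389 m, τ = 321.4 × 0.389 = 125 N·m counterclockwise.
Net moment of existing loads = 55.13 N·m counterclockwise.
The toolbox weighs 10.3 × 9.8 = 100.9 N and must supply an equal clockwise moment, so its lever arm about the knife-edge support is 55.13 / 100.9 = 0.546 m.
That puts it at 0.89 + 0.546 = 1.44 m from the left end.

x ≈ 1.44 m from the left end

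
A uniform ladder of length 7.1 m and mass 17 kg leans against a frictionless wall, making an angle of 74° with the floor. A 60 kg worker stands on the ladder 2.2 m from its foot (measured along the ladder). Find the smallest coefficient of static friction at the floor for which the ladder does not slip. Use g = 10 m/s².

About the foot of the ladder:
Ladder weight 17×10 = 170 N acts at 3.55 m along the ladder; its horizontal arm is 3.55·cos74° = 0.9785 m → τ = 166.3 N·m clockwise.
Worker: 60×10 = 600 N at 2.2 m → arm 0.6064 m → τ = 363.8 N·m clockwise.
Wall normal N acts horizontally at the top; its moment arm is the height L sinθ = 7.1·sin74° = 6.825 m, counterclockwise.
Setting net torque to zero: N × 6.825 = 530.1 → N = 77.67 N.
ΣFx = 0 ⇒ f = N_wall = 77.67 N. ΣFy = 0 ⇒ N_floor = 770 N.
μ_min = f / N_floor = 77.67 / 770 = 0.101.

μ_min ≈ 0.101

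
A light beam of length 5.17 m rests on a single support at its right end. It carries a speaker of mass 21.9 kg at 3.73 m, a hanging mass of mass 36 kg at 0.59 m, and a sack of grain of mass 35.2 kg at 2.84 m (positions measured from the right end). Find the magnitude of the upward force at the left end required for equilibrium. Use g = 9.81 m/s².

F ≈ 385 N

Take moments about the right end.
Speaker: 21.9 × 9.81 = 214.8 N down at 3.73 m → arm 3.73 m, τ = 214.8 × 3.73 = 801.2 N·m counterclockwise.
Hanging mass: 36 × 9.81 = 353.2 N down at 0.59 m → arm 0.59 m, τ = 353.2 × 0.59 = 208.4 N·m counterclockwise.
Sack of grain: 35.2 × 9.81 = 345.3 N down at 2.84 m → arm 2.84 m, τ = 345.3 × 2.84 = 980.7 N·m counterclockwise.
Net moment of the loads = 1990 N·m counterclockwise.
The upward force F acts at the left end, arm 5.17 m, giving F × 5.17 clockwise.
Setting net torque to zero: F × 5.17 = 1990 → F = 1990 / 5.17 = 385 N.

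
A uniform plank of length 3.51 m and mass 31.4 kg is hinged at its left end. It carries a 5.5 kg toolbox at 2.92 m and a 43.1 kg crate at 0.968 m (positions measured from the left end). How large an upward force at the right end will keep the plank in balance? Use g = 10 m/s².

Take moments about the left end.
Beam weight: 31.4 × 10 = 314 N down at 1.755 m → arm 1.755 m, τ = 314 × 1.755 = 551.1 N·m clockwise.
Toolbox: 5.5 × 10 = 55 N down at 2.92 m → arm 2.92 m, τ = 55 × 2.92 = 160.6 N·m clockwise.
Crate: 43.1 × 10 = 431 N down at 0.968 m → arm 0.968 m, τ = 431 × 0.968 = 417.2 N·m clockwise.
Net moment of the loads = 1129 N·m clockwise.
The upward force F acts at the right end, arm 3.51 m, giving F × 3.51 counterclockwise.
Balancing moments: F × 3.51 = 1129, giving F = 1129 / 3.51 = 322 N.

F ≈ 322 N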